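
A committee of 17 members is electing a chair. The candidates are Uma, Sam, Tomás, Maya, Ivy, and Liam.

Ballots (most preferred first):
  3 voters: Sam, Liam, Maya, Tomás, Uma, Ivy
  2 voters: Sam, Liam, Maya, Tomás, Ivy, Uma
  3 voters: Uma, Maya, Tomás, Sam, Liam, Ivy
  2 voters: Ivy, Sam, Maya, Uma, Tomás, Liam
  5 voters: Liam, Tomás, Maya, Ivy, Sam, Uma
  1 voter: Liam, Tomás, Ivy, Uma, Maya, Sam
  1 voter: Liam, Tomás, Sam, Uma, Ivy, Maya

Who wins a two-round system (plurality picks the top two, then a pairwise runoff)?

Round 1 first-place votes: Uma 3, Sam 5, Tomás 0, Maya 0, Ivy 2, Liam 7. Liam and Sam advance.
Runoff: Liam is ranked above Sam on 7 ballots, Sam above Liam on 10.

Sam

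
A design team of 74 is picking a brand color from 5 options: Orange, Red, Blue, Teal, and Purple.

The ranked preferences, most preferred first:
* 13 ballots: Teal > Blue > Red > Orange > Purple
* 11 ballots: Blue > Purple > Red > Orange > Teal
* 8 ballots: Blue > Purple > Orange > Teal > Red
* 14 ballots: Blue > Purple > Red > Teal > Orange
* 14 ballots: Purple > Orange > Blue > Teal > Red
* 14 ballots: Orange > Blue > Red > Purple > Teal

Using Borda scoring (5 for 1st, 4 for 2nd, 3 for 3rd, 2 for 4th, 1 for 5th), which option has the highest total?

Blue

Orange: 13×2 + 11×2 + 8×3 + 14×1 + 14×4 + 14×5 = 212
Red: 13×3 + 11×3 + 8×1 + 14×3 + 14×1 + 14×3 = 178
Blue: 13×4 + 11×5 + 8×5 + 14×5 + 14×3 + 14×4 = 315
Teal: 13×5 + 11×1 + 8×2 + 14×2 + 14×2 + 14×1 = 162
Purple: 13×1 + 11×4 + 8×4 + 14×4 + 14×5 + 14×2 = 243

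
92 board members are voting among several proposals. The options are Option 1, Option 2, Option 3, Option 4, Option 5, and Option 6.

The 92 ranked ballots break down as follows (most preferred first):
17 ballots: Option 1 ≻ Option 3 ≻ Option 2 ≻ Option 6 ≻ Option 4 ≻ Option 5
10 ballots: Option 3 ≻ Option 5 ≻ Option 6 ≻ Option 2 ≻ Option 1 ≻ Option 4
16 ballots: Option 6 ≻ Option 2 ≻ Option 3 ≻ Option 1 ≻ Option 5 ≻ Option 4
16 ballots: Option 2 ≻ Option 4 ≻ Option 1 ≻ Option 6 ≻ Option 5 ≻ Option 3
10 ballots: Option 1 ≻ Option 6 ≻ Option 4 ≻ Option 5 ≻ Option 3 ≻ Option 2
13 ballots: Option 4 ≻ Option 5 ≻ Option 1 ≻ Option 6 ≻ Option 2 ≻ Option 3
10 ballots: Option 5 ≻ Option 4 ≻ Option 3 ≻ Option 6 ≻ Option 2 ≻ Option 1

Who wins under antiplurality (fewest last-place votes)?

Last-place votes: Option 1 10, Option 2 10, Option 3 29, Option 4 26, Option 5 17, Option 6 0.

Option 6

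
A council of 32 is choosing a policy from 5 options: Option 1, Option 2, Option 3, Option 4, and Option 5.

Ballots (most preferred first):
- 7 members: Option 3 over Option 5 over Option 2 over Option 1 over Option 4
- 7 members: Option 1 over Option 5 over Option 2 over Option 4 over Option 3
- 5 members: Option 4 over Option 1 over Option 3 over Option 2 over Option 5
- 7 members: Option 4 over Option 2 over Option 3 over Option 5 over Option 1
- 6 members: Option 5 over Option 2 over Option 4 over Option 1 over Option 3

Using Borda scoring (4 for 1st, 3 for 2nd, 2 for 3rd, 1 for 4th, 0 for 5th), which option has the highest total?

Option 5

Option 1: 7×1 + 7×4 + 5×3 + 7×0 + 6×1 = 56
Option 2: 7×2 + 7×2 + 5×1 + 7×3 + 6×3 = 72
Option 3: 7×4 + 7×0 + 5×2 + 7×2 + 6×0 = 52
Option 4: 7×0 + 7×1 + 5×4 + 7×4 + 6×2 = 67
Option 5: 7×3 + 7×3 + 5×0 + 7×1 + 6×4 = 73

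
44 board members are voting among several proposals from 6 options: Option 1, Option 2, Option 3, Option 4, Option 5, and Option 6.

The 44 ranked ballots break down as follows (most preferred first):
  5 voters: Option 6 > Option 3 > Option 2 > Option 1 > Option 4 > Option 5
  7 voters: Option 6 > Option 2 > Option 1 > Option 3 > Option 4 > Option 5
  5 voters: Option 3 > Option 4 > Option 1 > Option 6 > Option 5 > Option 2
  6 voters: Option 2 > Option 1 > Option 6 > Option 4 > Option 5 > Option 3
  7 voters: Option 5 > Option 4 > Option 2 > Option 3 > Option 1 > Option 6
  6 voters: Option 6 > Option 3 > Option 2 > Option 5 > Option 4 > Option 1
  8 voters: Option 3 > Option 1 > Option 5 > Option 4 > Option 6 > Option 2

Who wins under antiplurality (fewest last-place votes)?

Last-place votes: Option 1 6, Option 2 13, Option 3 6, Option 4 0, Option 5 12, Option 6 7.

Option 4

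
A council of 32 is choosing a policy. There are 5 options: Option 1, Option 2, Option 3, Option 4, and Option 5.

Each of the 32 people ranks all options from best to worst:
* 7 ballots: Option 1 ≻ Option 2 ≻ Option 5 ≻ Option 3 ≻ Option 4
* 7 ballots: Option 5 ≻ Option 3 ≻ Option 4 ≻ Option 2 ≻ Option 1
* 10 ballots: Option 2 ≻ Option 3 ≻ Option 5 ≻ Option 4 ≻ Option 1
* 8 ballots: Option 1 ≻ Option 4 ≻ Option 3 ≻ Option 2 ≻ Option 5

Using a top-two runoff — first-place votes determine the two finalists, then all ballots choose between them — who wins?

Round 1 first-place votes: Option 1 15, Option 2 10, Option 3 0, Option 4 0, Option 5 7. Option 1 and Option 2 advance.
Runoff: Option 1 is ranked above Option 2 on 15 ballots, Option 2 above Option 1 on 17.

Option 2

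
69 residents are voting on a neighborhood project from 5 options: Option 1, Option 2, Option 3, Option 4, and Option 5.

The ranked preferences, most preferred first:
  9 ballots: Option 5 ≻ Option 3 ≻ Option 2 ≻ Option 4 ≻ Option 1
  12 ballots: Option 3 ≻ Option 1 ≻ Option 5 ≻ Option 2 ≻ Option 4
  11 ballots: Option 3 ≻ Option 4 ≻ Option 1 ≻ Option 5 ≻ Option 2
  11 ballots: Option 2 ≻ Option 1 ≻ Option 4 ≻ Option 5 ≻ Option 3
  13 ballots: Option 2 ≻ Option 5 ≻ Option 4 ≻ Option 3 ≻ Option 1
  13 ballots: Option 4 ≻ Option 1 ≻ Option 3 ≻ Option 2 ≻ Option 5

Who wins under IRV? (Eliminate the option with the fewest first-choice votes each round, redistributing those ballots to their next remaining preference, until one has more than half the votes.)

Option 3

Round 1: Option 1 0, Option 2 24, Option 3 23, Option 4 13, Option 5 9. Option 1 eliminated.
Round 2: Option 2 24, Option 3 23, Option 4 13, Option 5 9. Option 5 eliminated.
Round 3: Option 2 24, Option 3 32, Option 4 13. Option 4 eliminated.
Round 4: Option 2 24, Option 3 45. Option 3 has a majority (≥35).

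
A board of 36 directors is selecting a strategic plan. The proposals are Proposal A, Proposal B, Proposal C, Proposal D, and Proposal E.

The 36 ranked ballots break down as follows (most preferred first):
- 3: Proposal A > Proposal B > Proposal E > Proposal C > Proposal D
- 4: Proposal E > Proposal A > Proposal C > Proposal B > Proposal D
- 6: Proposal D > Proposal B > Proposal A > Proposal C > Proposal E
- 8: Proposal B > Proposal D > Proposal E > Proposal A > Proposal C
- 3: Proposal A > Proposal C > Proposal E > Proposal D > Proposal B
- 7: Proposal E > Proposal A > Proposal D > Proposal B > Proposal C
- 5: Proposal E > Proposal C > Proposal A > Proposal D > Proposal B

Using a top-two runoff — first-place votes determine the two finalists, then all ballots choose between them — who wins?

Proposal E

Round 1 first-place votes: Proposal A 6, Proposal B 8, Proposal C 0, Proposal D 6, Proposal E 16. Proposal E and Proposal B advance.
Runoff: Proposal E is ranked above Proposal B on 19 ballots, Proposal B above Proposal E on 17.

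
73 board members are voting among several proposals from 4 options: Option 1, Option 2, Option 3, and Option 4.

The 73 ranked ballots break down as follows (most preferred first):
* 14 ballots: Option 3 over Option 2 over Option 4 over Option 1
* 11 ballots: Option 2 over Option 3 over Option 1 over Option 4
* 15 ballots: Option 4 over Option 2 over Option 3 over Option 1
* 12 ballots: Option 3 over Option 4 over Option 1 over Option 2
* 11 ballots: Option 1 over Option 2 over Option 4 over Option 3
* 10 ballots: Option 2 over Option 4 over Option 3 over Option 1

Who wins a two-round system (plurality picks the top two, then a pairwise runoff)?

Round 1 first-place votes: Option 1 11, Option 2 21, Option 3 26, Option 4 15. Option 3 and Option 2 advance.
Runoff: Option 3 is ranked above Option 2 on 26 ballots, Option 2 above Option 3 on 47.

Option 2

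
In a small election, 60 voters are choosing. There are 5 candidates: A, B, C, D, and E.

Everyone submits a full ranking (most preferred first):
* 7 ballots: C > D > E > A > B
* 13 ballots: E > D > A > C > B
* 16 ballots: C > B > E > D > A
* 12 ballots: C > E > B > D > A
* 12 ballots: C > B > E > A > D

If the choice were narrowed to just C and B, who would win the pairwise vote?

C is ranked above B on 60 ballots; B above C on 0.

C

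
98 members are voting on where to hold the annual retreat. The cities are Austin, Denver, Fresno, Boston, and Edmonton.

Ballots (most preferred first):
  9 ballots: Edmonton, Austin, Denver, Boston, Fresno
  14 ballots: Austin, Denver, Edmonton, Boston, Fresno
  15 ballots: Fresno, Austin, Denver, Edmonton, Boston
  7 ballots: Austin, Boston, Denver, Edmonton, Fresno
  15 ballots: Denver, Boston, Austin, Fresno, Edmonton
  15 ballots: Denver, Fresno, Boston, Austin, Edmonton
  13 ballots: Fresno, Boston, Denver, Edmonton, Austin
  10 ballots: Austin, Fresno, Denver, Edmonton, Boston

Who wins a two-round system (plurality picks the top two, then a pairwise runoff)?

Austin

Round 1 first-place votes: Austin 31, Denver 30, Fresno 28, Boston 0, Edmonton 9. Austin and Denver advance.
Runoff: Austin is ranked above Denver on 55 ballots, Denver above Austin on 43.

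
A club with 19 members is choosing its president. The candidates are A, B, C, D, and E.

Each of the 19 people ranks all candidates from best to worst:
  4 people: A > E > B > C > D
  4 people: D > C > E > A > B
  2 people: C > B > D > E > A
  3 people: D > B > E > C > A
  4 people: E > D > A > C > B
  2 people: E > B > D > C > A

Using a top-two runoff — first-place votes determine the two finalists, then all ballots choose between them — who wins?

E

Round 1 first-place votes: A 4, B 0, C 2, D 7, E 6. D and E advance.
Runoff: D is ranked above E on 9 ballots, E above D on 10.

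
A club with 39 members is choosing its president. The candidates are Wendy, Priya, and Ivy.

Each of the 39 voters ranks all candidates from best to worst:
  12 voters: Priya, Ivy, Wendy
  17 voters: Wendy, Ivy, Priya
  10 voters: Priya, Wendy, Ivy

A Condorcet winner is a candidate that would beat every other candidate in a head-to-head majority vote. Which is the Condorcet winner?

Priya vs Wendy: 22–17
Priya vs Ivy: 22–17
Priya beats every other candidate.

Priya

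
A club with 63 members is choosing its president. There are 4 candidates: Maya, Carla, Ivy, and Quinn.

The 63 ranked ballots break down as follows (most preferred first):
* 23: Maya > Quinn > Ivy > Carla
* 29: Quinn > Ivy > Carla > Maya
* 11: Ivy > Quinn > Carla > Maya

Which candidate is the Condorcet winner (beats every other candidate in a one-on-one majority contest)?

Quinn

Quinn vs Maya: 40–23
Quinn vs Carla: 63–0
Quinn vs Ivy: 52–11
Quinn beats every other candidate.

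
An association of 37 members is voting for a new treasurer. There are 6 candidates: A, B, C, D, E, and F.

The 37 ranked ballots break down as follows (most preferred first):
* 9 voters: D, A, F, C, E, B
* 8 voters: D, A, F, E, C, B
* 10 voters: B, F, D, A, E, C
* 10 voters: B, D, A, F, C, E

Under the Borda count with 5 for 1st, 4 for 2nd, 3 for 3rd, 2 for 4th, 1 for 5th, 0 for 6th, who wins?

A: 9×4 + 8×4 + 10×2 + 10×3 = 118
B: 9×0 + 8×0 + 10×5 + 10×5 = 100
C: 9×2 + 8×1 + 10×0 + 10×1 = 36
D: 9×5 + 8×5 + 10×3 + 10×4 = 155
E: 9×1 + 8×2 + 10×1 + 10×0 = 35
F: 9×3 + 8×3 + 10×4 + 10×2 = 111

D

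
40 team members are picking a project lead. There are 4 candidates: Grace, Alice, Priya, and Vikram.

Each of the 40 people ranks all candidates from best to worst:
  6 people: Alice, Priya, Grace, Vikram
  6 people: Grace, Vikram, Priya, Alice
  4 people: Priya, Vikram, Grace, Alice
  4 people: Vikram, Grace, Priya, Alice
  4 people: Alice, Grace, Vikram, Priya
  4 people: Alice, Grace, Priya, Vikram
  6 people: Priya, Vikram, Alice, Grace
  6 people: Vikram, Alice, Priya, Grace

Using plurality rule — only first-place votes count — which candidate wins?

First-place votes: Grace 6, Alice 14, Priya 10, Vikram 10.

Alice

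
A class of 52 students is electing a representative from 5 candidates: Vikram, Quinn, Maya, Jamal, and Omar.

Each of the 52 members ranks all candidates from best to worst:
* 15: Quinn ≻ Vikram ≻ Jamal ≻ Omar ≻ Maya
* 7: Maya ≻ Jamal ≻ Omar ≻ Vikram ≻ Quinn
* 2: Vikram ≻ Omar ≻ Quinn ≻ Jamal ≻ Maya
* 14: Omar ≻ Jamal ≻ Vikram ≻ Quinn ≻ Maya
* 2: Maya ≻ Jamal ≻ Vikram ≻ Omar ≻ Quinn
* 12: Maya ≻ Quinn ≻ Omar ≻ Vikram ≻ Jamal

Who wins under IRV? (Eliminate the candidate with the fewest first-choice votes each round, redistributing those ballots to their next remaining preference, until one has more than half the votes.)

Round 1: Vikram 2, Quinn 15, Maya 21, Jamal 0, Omar 14. Jamal eliminated.
Round 2: Vikram 2, Quinn 15, Maya 21, Omar 14. Vikram eliminated.
Round 3: Quinn 15, Maya 21, Omar 16. Quinn eliminated.
Round 4: Maya 21, Omar 31. Omar has a majority (≥27).

Omar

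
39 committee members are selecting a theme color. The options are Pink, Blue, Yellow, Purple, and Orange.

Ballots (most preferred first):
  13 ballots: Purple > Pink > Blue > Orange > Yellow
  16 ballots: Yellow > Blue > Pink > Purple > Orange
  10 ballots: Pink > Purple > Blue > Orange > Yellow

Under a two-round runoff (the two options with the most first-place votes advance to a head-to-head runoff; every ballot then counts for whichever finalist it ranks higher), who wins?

Purple

Round 1 first-place votes: Pink 10, Blue 0, Yellow 16, Purple 13, Orange 0. Yellow and Purple advance.
Runoff: Yellow is ranked above Purple on 16 ballots, Purple above Yellow on 23.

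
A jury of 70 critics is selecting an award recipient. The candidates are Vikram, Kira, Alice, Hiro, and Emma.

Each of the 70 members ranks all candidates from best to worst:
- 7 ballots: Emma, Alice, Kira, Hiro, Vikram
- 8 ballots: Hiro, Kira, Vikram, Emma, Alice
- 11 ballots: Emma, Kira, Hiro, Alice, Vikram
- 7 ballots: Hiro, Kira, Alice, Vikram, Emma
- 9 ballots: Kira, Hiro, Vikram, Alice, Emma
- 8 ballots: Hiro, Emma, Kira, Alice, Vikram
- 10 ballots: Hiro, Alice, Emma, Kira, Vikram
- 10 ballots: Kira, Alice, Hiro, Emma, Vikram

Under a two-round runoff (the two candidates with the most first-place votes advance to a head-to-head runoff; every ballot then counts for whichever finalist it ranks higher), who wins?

Kira

Round 1 first-place votes: Vikram 0, Kira 19, Alice 0, Hiro 33, Emma 18. Hiro and Kira advance.
Runoff: Hiro is ranked above Kira on 33 ballots, Kira above Hiro on 37.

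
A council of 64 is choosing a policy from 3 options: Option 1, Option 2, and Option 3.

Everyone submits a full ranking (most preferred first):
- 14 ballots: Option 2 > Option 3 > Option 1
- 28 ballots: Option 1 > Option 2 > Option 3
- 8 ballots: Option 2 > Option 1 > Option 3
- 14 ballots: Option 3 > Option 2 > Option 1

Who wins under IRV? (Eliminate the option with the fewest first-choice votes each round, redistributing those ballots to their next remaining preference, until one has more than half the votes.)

Option 2

Round 1: Option 1 28, Option 2 22, Option 3 14. Option 3 eliminated.
Round 2: Option 1 28, Option 2 36. Option 2 has a majority (≥33).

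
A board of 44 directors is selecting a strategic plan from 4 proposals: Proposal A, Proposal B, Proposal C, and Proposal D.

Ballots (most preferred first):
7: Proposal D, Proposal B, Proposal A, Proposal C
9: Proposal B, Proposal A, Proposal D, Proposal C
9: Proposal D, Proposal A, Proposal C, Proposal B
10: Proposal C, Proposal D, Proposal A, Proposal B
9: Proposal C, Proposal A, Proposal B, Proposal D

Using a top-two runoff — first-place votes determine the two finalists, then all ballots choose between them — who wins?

Round 1 first-place votes: Proposal A 0, Proposal B 9, Proposal C 19, Proposal D 16. Proposal C and Proposal D advance.
Runoff: Proposal C is ranked above Proposal D on 19 ballots, Proposal D above Proposal C on 25.

Proposal D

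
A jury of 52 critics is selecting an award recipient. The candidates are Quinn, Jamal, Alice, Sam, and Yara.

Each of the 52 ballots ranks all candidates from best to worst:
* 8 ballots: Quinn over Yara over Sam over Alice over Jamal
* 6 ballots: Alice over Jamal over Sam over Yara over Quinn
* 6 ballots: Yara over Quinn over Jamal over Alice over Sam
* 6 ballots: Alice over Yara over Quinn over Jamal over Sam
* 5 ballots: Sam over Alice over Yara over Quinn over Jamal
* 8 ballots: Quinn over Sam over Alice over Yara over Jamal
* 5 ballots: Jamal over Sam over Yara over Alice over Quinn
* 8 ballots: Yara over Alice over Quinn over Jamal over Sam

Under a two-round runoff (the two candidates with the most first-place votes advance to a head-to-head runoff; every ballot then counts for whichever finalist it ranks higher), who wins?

Round 1 first-place votes: Quinn 16, Jamal 5, Alice 12, Sam 5, Yara 14. Quinn and Yara advance.
Runoff: Quinn is ranked above Yara on 16 ballots, Yara above Quinn on 36.

Yara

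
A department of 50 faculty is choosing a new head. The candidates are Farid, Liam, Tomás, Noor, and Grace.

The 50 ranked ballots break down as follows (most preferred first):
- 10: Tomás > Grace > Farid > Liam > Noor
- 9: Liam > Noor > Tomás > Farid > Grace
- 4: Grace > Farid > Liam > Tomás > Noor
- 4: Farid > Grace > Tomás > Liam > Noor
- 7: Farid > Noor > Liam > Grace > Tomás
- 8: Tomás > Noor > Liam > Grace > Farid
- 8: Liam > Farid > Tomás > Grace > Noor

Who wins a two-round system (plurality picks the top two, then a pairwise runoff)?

Round 1 first-place votes: Farid 11, Liam 17, Tomás 18, Noor 0, Grace 4. Tomás and Liam advance.
Runoff: Tomás is ranked above Liam on 22 ballots, Liam above Tomás on 28.

Liam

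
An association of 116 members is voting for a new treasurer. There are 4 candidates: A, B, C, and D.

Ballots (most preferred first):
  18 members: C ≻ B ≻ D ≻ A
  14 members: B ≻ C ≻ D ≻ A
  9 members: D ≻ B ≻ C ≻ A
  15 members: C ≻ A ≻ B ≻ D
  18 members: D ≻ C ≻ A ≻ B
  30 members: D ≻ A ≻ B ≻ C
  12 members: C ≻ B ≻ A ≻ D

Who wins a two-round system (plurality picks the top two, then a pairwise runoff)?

Round 1 first-place votes: A 0, B 14, C 45, D 57. D and C advance.
Runoff: D is ranked above C on 57 ballots, C above D on 59.

C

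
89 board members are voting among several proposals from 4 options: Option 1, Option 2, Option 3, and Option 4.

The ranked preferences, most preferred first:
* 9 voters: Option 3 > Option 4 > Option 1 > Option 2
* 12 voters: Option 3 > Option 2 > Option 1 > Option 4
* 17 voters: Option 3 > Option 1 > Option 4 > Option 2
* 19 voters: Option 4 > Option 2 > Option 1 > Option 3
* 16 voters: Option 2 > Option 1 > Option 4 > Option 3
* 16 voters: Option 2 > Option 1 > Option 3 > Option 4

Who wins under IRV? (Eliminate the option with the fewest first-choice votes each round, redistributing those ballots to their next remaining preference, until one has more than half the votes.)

Option 2

Round 1: Option 1 0, Option 2 32, Option 3 38, Option 4 19. Option 1 eliminated.
Round 2: Option 2 32, Option 3 38, Option 4 19. Option 4 eliminated.
Round 3: Option 2 51, Option 3 38. Option 2 has a majority (≥45).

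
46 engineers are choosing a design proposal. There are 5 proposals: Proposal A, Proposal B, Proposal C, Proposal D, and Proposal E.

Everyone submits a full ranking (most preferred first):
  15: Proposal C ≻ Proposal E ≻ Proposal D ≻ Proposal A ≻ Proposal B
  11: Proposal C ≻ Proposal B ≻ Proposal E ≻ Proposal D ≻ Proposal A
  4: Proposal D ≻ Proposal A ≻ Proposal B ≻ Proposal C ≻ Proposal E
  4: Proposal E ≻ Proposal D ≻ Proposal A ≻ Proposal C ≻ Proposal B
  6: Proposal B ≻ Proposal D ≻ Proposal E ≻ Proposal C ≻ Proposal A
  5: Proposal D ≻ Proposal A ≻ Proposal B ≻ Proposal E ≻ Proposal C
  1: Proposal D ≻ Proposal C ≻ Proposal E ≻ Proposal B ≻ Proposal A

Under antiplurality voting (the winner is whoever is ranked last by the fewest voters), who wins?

Last-place votes: Proposal A 18, Proposal B 19, Proposal C 5, Proposal D 0, Proposal E 4.

Proposal D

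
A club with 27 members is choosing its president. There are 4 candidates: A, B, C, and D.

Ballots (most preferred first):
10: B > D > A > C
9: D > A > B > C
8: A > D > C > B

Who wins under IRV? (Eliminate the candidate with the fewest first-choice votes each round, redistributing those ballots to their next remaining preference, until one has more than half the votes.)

D

Round 1: A 8, B 10, C 0, D 9. C eliminated.
Round 2: A 8, B 10, D 9. A eliminated.
Round 3: B 10, D 17. D has a majority (≥14).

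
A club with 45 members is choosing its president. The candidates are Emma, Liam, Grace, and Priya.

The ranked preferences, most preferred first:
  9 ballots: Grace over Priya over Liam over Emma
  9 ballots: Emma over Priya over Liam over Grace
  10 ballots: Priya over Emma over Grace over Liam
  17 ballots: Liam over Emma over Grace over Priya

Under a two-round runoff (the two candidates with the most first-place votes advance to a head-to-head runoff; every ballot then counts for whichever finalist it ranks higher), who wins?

Round 1 first-place votes: Emma 9, Liam 17, Grace 9, Priya 10. Liam and Priya advance.
Runoff: Liam is ranked above Priya on 17 ballots, Priya above Liam on 28.

Priya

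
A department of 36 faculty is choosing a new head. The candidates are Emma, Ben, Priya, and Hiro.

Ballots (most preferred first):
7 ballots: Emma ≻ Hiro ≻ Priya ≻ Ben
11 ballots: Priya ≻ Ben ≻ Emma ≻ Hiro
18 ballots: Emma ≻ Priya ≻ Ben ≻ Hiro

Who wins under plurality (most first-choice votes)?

First-place votes: Emma 25, Ben 0, Priya 11, Hiro 0.

Emma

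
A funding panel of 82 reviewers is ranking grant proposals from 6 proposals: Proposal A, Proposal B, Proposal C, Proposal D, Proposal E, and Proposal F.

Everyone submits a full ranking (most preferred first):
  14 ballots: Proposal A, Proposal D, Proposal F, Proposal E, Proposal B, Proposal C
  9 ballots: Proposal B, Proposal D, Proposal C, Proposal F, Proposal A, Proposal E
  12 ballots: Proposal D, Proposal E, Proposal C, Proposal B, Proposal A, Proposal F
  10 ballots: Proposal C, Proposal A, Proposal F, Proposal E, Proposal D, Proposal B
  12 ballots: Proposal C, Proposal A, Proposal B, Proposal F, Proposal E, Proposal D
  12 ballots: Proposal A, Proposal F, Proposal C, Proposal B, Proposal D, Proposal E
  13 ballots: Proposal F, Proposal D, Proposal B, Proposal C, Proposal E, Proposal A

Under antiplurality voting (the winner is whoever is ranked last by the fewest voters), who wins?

Last-place votes: Proposal A 13, Proposal B 10, Proposal C 14, Proposal D 12, Proposal E 21, Proposal F 12.

Proposal B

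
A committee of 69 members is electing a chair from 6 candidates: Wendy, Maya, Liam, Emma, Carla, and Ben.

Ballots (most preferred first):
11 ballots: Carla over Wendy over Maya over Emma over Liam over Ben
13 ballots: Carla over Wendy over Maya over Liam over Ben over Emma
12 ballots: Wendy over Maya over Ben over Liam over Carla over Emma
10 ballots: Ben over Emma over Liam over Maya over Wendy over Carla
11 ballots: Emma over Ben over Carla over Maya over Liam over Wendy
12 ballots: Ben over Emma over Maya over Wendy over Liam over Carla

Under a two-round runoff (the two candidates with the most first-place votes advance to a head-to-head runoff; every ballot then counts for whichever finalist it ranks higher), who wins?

Ben

Round 1 first-place votes: Wendy 12, Maya 0, Liam 0, Emma 11, Carla 24, Ben 22. Carla and Ben advance.
Runoff: Carla is ranked above Ben on 24 ballots, Ben above Carla on 45.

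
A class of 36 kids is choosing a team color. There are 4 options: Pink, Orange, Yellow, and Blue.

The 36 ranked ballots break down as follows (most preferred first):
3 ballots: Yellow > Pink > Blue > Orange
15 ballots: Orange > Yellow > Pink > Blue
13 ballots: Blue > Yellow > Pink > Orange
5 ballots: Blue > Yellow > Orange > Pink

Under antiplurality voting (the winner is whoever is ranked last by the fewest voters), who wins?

Yellow

Last-place votes: Pink 5, Orange 16, Yellow 0, Blue 15.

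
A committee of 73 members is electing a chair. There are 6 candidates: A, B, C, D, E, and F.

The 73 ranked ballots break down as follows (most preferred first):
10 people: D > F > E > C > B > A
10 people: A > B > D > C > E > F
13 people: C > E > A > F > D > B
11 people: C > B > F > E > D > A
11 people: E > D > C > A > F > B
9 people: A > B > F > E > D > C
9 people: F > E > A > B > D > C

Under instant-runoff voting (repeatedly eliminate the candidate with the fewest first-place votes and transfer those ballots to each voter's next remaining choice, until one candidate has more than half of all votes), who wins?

E

Round 1: A 19, B 0, C 24, D 10, E 11, F 9. B eliminated.
Round 2: A 19, C 24, D 10, E 11, F 9. F eliminated.
Round 3: A 19, C 24, D 10, E 20. D eliminated.
Round 4: A 19, C 24, E 30. A eliminated.
Round 5: C 34, E 39. E has a majority (≥37).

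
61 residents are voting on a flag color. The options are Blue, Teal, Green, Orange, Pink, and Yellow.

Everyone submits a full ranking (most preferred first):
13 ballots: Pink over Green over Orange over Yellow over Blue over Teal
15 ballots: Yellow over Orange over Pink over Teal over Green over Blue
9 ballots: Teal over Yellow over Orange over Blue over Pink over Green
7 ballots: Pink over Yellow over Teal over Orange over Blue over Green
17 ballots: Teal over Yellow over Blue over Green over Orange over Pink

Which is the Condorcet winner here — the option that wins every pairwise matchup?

Yellow

Yellow vs Blue: 61–0
Yellow vs Teal: 35–26
Yellow vs Green: 48–13
Yellow vs Orange: 48–13
Yellow vs Pink: 41–20
Yellow beats every other option.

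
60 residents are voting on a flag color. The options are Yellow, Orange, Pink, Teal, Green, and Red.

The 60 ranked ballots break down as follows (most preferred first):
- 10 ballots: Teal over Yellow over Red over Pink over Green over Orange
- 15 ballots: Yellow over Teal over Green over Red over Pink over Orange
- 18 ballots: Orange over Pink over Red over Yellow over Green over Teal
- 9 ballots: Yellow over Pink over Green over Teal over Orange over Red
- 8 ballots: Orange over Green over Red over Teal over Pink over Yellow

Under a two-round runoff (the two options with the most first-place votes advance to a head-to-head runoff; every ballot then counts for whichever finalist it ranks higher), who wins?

Yellow

Round 1 first-place votes: Yellow 24, Orange 26, Pink 0, Teal 10, Green 0, Red 0. Orange and Yellow advance.
Runoff: Orange is ranked above Yellow on 26 ballots, Yellow above Orange on 34.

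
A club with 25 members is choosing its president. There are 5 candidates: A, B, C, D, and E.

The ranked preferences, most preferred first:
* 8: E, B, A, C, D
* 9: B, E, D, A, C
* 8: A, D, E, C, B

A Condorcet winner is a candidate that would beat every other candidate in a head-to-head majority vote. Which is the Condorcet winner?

E

E vs A: 17–8
E vs B: 16–9
E vs C: 25–0
E vs D: 17–8
E beats every other candidate.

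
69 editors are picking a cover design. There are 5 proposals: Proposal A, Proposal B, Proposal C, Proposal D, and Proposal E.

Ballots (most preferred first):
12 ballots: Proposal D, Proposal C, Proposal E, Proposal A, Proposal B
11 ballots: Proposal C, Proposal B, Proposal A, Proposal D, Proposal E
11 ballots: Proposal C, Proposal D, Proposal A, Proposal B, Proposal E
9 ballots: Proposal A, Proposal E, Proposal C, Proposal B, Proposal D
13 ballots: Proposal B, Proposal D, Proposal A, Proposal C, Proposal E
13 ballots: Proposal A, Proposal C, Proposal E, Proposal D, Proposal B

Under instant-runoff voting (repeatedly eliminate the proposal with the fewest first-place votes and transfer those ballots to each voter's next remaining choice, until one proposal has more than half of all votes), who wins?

Round 1: Proposal A 22, Proposal B 13, Proposal C 22, Proposal D 12, Proposal E 0. Proposal E eliminated.
Round 2: Proposal A 22, Proposal B 13, Proposal C 22, Proposal D 12. Proposal D eliminated.
Round 3: Proposal A 22, Proposal B 13, Proposal C 34. Proposal B eliminated.
Round 4: Proposal A 35, Proposal C 34. Proposal A has a majority (≥35).

Proposal A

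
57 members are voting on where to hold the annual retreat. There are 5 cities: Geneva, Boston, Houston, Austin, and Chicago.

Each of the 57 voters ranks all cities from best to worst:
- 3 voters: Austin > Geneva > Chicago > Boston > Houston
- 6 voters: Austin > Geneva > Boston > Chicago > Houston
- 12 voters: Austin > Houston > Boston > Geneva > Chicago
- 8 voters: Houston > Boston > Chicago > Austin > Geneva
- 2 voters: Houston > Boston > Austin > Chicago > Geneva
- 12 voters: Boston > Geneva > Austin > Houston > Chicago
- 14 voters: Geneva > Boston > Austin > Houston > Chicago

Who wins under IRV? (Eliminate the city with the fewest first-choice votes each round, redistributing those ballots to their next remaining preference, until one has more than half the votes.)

Boston

Round 1: Geneva 14, Boston 12, Houston 10, Austin 21, Chicago 0. Chicago eliminated.
Round 2: Geneva 14, Boston 12, Houston 10, Austin 21. Houston eliminated.
Round 3: Geneva 14, Boston 22, Austin 21. Geneva eliminated.
Round 4: Boston 36, Austin 21. Boston has a majority (≥29).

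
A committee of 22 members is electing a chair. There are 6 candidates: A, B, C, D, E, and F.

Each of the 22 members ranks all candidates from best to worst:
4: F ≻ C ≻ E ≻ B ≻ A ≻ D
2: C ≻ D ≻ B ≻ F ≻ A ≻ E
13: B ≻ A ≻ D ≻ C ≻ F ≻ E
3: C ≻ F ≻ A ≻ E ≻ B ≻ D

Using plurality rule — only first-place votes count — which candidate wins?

B

First-place votes: A 0, B 13, C 5, D 0, E 0, F 4.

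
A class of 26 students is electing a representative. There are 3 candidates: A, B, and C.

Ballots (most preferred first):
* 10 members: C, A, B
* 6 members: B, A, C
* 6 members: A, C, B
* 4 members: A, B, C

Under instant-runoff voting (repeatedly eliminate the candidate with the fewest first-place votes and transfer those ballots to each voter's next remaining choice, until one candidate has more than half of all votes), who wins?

Round 1: A 10, B 6, C 10. B eliminated.
Round 2: A 16, C 10. A has a majority (≥14).

A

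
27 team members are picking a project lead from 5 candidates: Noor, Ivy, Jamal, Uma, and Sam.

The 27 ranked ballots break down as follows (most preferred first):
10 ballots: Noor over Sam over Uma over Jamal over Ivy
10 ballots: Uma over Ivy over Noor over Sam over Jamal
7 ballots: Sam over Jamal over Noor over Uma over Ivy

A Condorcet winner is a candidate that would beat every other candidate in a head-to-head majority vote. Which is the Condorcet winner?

Noor vs Ivy: 17–10
Noor vs Jamal: 20–7
Noor vs Uma: 17–10
Noor vs Sam: 20–7
Noor beats every other candidate.

Noor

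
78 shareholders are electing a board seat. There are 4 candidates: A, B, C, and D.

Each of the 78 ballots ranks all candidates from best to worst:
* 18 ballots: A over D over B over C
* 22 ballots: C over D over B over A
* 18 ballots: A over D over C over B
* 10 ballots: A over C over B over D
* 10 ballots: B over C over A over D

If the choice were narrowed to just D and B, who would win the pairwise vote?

D is ranked above B on 58 ballots; B above D on 20.

D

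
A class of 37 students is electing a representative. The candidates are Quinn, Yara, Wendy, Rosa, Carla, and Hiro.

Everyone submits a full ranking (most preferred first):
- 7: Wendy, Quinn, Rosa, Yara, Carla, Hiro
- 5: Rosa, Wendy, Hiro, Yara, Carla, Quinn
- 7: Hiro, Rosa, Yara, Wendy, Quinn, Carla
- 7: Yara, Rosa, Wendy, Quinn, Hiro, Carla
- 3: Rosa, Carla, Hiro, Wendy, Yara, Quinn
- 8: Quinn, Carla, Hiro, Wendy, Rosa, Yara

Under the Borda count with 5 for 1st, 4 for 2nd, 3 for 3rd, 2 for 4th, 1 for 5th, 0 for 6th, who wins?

Quinn: 7×4 + 5×0 + 7×1 + 7×2 + 3×0 + 8×5 = 89
Yara: 7×2 + 5×2 + 7×3 + 7×5 + 3×1 + 8×0 = 83
Wendy: 7×5 + 5×4 + 7×2 + 7×3 + 3×2 + 8×2 = 112
Rosa: 7×3 + 5×5 + 7×4 + 7×4 + 3×5 + 8×1 = 125
Carla: 7×1 + 5×1 + 7×0 + 7×0 + 3×4 + 8×4 = 56
Hiro: 7×0 + 5×3 + 7×5 + 7×1 + 3×3 + 8×3 = 90

Rosa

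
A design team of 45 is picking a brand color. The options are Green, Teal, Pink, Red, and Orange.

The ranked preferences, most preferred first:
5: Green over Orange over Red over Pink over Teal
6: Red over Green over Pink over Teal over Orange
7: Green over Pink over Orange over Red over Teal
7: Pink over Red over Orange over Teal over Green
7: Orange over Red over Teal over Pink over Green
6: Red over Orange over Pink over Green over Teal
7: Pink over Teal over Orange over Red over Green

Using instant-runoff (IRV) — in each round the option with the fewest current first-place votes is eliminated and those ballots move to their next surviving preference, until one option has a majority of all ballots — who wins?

Round 1: Green 12, Teal 0, Pink 14, Red 12, Orange 7. Teal eliminated.
Round 2: Green 12, Pink 14, Red 12, Orange 7. Orange eliminated.
Round 3: Green 12, Pink 14, Red 19. Green eliminated.
Round 4: Pink 21, Red 24. Red has a majority (≥23).

Red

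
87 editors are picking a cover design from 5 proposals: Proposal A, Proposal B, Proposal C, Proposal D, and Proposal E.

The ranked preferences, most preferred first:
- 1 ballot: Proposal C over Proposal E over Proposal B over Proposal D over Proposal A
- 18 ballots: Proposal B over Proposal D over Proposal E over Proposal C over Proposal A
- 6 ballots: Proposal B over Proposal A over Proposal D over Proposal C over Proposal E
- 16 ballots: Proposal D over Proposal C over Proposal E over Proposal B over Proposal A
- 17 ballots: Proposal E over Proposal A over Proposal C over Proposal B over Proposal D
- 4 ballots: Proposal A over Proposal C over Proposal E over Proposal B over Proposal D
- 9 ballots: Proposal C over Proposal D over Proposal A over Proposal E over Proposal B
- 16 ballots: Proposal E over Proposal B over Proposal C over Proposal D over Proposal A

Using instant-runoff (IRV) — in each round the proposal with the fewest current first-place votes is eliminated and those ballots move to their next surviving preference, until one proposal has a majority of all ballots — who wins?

Proposal D

Round 1: Proposal A 4, Proposal B 24, Proposal C 10, Proposal D 16, Proposal E 33. Proposal A eliminated.
Round 2: Proposal B 24, Proposal C 14, Proposal D 16, Proposal E 33. Proposal C eliminated.
Round 3: Proposal B 24, Proposal D 25, Proposal E 38. Proposal B eliminated.
Round 4: Proposal D 49, Proposal E 38. Proposal D has a majority (≥44).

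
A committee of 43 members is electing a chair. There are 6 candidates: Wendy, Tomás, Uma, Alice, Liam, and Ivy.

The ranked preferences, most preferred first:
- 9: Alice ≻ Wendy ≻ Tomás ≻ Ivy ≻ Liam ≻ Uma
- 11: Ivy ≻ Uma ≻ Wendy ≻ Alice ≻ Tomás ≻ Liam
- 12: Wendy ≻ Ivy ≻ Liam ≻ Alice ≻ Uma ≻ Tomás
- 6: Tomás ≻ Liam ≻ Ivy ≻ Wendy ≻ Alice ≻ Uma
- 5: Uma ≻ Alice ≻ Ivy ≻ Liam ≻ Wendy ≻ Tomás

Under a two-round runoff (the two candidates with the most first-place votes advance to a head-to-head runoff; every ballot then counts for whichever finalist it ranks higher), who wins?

Ivy

Round 1 first-place votes: Wendy 12, Tomás 6, Uma 5, Alice 9, Liam 0, Ivy 11. Wendy and Ivy advance.
Runoff: Wendy is ranked above Ivy on 21 ballots, Ivy above Wendy on 22.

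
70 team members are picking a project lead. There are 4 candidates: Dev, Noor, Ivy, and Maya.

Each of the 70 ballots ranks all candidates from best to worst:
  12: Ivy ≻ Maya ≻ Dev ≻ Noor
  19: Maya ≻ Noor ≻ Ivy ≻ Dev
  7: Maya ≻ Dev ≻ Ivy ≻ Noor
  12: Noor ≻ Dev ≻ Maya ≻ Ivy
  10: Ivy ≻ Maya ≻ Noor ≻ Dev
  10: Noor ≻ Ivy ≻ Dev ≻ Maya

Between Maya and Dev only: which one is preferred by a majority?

Maya

Maya is ranked above Dev on 48 ballots; Dev above Maya on 22.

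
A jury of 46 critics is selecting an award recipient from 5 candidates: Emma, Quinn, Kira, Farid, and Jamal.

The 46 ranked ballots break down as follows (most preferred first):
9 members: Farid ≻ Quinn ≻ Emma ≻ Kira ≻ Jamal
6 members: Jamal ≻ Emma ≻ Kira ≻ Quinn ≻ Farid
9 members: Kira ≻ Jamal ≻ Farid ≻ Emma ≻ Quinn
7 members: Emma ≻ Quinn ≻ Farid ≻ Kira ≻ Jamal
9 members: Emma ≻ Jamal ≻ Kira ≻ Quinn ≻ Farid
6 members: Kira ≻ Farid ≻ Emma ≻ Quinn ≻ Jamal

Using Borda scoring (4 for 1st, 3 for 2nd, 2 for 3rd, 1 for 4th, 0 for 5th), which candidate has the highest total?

Emma

Emma: 9×2 + 6×3 + 9×1 + 7×4 + 9×4 + 6×2 = 121
Quinn: 9×3 + 6×1 + 9×0 + 7×3 + 9×1 + 6×1 = 69
Kira: 9×1 + 6×2 + 9×4 + 7×1 + 9×2 + 6×4 = 106
Farid: 9×4 + 6×0 + 9×2 + 7×2 + 9×0 + 6×3 = 86
Jamal: 9×0 + 6×4 + 9×3 + 7×0 + 9×3 + 6×0 = 78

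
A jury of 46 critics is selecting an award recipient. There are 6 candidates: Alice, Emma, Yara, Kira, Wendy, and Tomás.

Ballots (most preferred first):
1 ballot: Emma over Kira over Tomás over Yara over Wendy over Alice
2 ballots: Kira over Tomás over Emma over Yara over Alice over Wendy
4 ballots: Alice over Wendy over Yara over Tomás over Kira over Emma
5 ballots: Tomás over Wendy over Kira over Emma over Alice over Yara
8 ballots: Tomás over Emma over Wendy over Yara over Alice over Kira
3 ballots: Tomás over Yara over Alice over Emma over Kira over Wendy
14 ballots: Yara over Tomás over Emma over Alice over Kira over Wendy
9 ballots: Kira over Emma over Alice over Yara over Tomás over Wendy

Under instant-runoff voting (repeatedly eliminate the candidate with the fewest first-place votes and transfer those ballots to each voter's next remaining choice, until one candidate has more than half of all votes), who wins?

Round 1: Alice 4, Emma 1, Yara 14, Kira 11, Wendy 0, Tomás 16. Wendy eliminated.
Round 2: Alice 4, Emma 1, Yara 14, Kira 11, Tomás 16. Emma eliminated.
Round 3: Alice 4, Yara 14, Kira 12, Tomás 16. Alice eliminated.
Round 4: Yara 18, Kira 12, Tomás 16. Kira eliminated.
Round 5: Yara 27, Tomás 19. Yara has a majority (≥24).

Yara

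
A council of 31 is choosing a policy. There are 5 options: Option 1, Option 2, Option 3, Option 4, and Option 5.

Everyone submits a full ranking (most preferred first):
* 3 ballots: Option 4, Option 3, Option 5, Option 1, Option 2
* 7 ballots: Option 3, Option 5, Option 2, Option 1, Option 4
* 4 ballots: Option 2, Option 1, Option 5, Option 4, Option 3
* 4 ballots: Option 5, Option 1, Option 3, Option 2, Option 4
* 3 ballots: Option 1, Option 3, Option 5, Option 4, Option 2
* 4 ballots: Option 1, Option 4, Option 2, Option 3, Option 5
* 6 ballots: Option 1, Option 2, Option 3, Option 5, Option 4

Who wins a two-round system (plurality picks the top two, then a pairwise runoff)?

Round 1 first-place votes: Option 1 13, Option 2 4, Option 3 7, Option 4 3, Option 5 4. Option 1 and Option 3 advance.
Runoff: Option 1 is ranked above Option 3 on 21 ballots, Option 3 above Option 1 on 10.

Option 1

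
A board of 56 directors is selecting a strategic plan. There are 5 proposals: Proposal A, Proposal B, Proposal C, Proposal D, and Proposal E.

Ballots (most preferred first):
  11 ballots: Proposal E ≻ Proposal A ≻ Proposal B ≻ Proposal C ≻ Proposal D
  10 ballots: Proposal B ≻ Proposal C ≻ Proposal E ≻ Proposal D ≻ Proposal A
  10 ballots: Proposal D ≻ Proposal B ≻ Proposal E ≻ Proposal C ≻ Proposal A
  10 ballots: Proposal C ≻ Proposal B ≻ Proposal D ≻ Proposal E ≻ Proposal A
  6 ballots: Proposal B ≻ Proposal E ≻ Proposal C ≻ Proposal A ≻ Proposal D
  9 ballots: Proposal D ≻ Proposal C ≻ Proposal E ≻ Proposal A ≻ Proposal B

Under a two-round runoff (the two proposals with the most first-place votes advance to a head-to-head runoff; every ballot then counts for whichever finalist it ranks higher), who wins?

Proposal B

Round 1 first-place votes: Proposal A 0, Proposal B 16, Proposal C 10, Proposal D 19, Proposal E 11. Proposal D and Proposal B advance.
Runoff: Proposal D is ranked above Proposal B on 19 ballots, Proposal B above Proposal D on 37.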